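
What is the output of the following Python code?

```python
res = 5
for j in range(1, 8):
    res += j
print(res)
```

j=1: res = 5+1 = 6
j=2: res = 6+2 = 8
j=3: res = 8+3 = 11
j=4: res = 11+4 = 15
j=5: res = 15+5 = 20
j=6: res = 20+6 = 26
j=7: res = 26+7 = 33

33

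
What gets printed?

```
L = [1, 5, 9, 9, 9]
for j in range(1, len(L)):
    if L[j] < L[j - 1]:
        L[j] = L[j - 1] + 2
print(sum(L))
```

33

j=1: 5>=1, unchanged → [1, 5, 9, 9, 9]
j=2: 9>=5, unchanged → [1, 5, 9, 9, 9]
j=3: 9>=9, unchanged → [1, 5, 9, 9, 9]
j=4: 9>=9, unchanged → [1, 5, 9, 9, 9]
sum = 33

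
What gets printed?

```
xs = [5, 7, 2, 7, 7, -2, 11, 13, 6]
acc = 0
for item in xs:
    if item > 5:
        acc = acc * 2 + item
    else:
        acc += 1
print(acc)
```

item=5: not >5, acc = 0+1 = 1
item=7: >5, acc = 1*2+7 = 9
item=2: not >5, acc = 9+1 = 10
item=7: >5, acc = 10*2+7 = 27
item=7: >5, acc = 27*2+7 = 61
item=-2: not >5, acc = 61+1 = 62
item=11: >5, acc = 62*2+11 = 135
item=13: >5, acc = 135*2+13 = 283
item=6: >5, acc = 283*2+6 = 572

572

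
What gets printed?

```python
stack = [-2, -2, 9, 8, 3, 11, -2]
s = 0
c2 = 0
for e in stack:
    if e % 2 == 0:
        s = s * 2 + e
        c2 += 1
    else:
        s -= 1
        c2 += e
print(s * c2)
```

-486

e=-2: even, s = 0*2+(-2) = -2; c2=1
e=-2: even, s = (-2)*2+(-2) = -6; c2=2
e=9: not even, s = (-6)-1 = -7; c2=11
e=8: even, s = (-7)*2+8 = -6; c2=12
e=3: not even, s = (-6)-1 = -7; c2=15
e=11: not even, s = (-7)-1 = -8; c2=26
e=-2: even, s = (-8)*2+(-2) = -18; c2=27
s*c2 = (-18)*27 = -486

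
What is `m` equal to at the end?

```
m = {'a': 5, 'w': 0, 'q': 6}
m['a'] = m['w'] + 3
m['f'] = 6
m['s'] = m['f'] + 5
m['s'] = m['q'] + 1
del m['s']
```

{'a': 3, 'w': 0, 'q': 6, 'f': 6}

m['a'] = m['w']+3 = 3 → {'a': 3, 'w': 0, 'q': 6}
m['f'] = 6 → {'a': 3, 'w': 0, 'q': 6, 'f': 6}
m['s'] = m['f']+5 = 11 → {'a': 3, 'w': 0, 'q': 6, 'f': 6, 's': 11}
m['s'] = m['q']+1 = 7 → {'a': 3, 'w': 0, 'q': 6, 'f': 6, 's': 7}
del 's' → {'a': 3, 'w': 0, 'q': 6, 'f': 6}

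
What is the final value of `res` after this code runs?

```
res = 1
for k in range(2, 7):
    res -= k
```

-19

k=2: res = 1-2 = -1
k=3: res = (-1)-3 = -4
k=4: res = (-4)-4 = -8
k=5: res = (-8)-5 = -13
k=6: res = (-13)-6 = -19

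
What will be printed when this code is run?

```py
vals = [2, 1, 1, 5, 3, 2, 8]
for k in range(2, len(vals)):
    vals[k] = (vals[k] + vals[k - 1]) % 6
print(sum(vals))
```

k=2: vals[2] = (1+1)%6 = 2 → [2, 1, 2, 5, 3, 2, 8]
k=3: vals[3] = (5+2)%6 = 1 → [2, 1, 2, 1, 3, 2, 8]
k=4: vals[4] = (3+1)%6 = 4 → [2, 1, 2, 1, 4, 2, 8]
k=5: vals[5] = (2+4)%6 = 0 → [2, 1, 2, 1, 4, 0, 8]
k=6: vals[6] = (8+0)%6 = 2 → [2, 1, 2, 1, 4, 0, 2]
sum = 12

12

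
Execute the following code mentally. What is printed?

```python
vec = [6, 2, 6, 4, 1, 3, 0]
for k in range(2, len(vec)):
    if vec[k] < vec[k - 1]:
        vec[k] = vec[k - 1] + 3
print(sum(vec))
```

k=2: 6>=2, unchanged → [6, 2, 6, 4, 1, 3, 0]
k=3: 4<6, vec[3] = 6+3 = 9 → [6, 2, 6, 9, 1, 3, 0]
k=4: 1<9, vec[4] = 9+3 = 12 → [6, 2, 6, 9, 12, 3, 0]
k=5: 3<12, vec[5] = 12+3 = 15 → [6, 2, 6, 9, 12, 15, 0]
k=6: 0<15, vec[6] = 15+3 = 18 → [6, 2, 6, 9, 12, 15, 18]
sum = 68

68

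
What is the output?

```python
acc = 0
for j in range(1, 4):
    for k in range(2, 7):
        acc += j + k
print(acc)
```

90

j=1,k=2: acc = 0+3 = 3
j=1,k=3: acc = 3+4 = 7
j=1,k=4: acc = 7+5 = 12
j=1,k=5: acc = 12+6 = 18
j=1,k=6: acc = 18+7 = 25
j=2,k=2: acc = 25+4 = 29
j=2,k=3: acc = 29+5 = 34
j=2,k=4: acc = 34+6 = 40
j=2,k=5: acc = 40+7 = 47
j=2,k=6: acc = 47+8 = 55
j=3,k=2: acc = 55+5 = 60
j=3,k=3: acc = 60+6 = 66
j=3,k=4: acc = 66+7 = 73
j=3,k=5: acc = 73+8 = 81
j=3,k=6: acc = 81+9 = 90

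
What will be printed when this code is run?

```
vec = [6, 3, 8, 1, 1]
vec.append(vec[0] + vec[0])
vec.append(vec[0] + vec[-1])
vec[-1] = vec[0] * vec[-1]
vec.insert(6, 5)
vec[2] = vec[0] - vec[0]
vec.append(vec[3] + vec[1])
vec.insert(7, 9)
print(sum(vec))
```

append vec[0]+vec[0] = 6+6 = 12 → [6, 3, 8, 1, 1, 12]
append vec[0]+vec[-1] = 6+12 = 18 → [6, 3, 8, 1, 1, 12, 18]
vec[-1] = vec[0]*vec[-1] = 6*18 = 108 → [6, 3, 8, 1, 1, 12, 108]
insert 5 at 6 → [6, 3, 8, 1, 1, 12, 5, 108]
vec[2] = vec[0]-vec[0] = 6-6 = 0 → [6, 3, 0, 1, 1, 12, 5, 108]
append vec[3]+vec[1] = 1+3 = 4 → [6, 3, 0, 1, 1, 12, 5, 108, 4]
insert 9 at 7 → [6, 3, 0, 1, 1, 12, 5, 9, 108, 4]
sum = 149

149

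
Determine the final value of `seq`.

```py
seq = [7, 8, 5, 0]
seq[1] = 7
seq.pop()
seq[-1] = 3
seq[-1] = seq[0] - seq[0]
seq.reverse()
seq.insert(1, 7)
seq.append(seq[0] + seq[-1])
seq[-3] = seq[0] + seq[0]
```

seq[1] = 7 → [7, 7, 5, 0]
pop() removes 0 → [7, 7, 5]
seq[-1] = 3 → [7, 7, 3]
seq[-1] = seq[0]-seq[0] = 7-7 = 0 → [7, 7, 0]
reverse → [0, 7, 7]
insert 7 at 1 → [0, 7, 7, 7]
append seq[0]+seq[-1] = 0+7 = 7 → [0, 7, 7, 7, 7]
seq[-3] = seq[0]+seq[0] = 0+0 = 0 → [0, 7, 0, 7, 7]

[0, 7, 0, 7, 7]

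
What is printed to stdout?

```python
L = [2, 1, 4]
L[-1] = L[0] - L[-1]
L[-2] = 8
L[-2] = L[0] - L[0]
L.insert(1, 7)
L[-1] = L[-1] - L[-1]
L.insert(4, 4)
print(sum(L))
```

13

L[-1] = L[0]-L[-1] = 2-4 = -2 → [2, 1, -2]
L[-2] = 8 → [2, 8, -2]
L[-2] = L[0]-L[0] = 2-2 = 0 → [2, 0, -2]
insert 7 at 1 → [2, 7, 0, -2]
L[-1] = L[-1]-L[-1] = (-2)-(-2) = 0 → [2, 7, 0, 0]
insert 4 at 4 → [2, 7, 0, 0, 4]
sum = 13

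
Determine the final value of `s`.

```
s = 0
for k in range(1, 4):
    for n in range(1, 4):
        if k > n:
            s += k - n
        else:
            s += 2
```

k=1,n=1: not 1>1, s = 0+2 = 2
k=1,n=2: not 1>2, s = 2+2 = 4
k=1,n=3: not 1>3, s = 4+2 = 6
k=2,n=1: 2>1, s = 6+1 = 7
k=2,n=2: not 2>2, s = 7+2 = 9
k=2,n=3: not 2>3, s = 9+2 = 11
k=3,n=1: 3>1, s = 11+2 = 13
k=3,n=2: 3>2, s = 13+1 = 14
k=3,n=3: not 3>3, s = 14+2 = 16

16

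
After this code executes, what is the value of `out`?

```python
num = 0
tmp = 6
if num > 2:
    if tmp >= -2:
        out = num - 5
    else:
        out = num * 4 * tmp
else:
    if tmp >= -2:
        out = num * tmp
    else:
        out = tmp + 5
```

0

num=0, tmp=6
num > 2 is False; tmp >= -2 is True
→ out = num * tmp = 0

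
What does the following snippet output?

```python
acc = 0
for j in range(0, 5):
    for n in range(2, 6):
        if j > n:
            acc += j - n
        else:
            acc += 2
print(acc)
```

j=0,n=2: not 0>2, acc = 0+2 = 2
j=0,n=3: not 0>3, acc = 2+2 = 4
j=0,n=4: not 0>4, acc = 4+2 = 6
j=0,n=5: not 0>5, acc = 6+2 = 8
j=1,n=2: not 1>2, acc = 8+2 = 10
j=1,n=3: not 1>3, acc = 10+2 = 12
j=1,n=4: not 1>4, acc = 12+2 = 14
j=1,n=5: not 1>5, acc = 14+2 = 16
j=2,n=2: not 2>2, acc = 16+2 = 18
j=2,n=3: not 2>3, acc = 18+2 = 20
j=2,n=4: not 2>4, acc = 20+2 = 22
j=2,n=5: not 2>5, acc = 22+2 = 24
j=3,n=2: 3>2, acc = 24+1 = 25
j=3,n=3: not 3>3, acc = 25+2 = 27
j=3,n=4: not 3>4, acc = 27+2 = 29
j=3,n=5: not 3>5, acc = 29+2 = 31
j=4,n=2: 4>2, acc = 31+2 = 33
j=4,n=3: 4>3, acc = 33+1 = 34
j=4,n=4: not 4>4, acc = 34+2 = 36
j=4,n=5: not 4>5, acc = 36+2 = 38

38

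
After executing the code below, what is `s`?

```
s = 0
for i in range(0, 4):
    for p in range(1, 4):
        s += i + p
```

42

i=0,p=1: s = 0+1 = 1
i=0,p=2: s = 1+2 = 3
i=0,p=3: s = 3+3 = 6
i=1,p=1: s = 6+2 = 8
i=1,p=2: s = 8+3 = 11
i=1,p=3: s = 11+4 = 15
i=2,p=1: s = 15+3 = 18
i=2,p=2: s = 18+4 = 22
i=2,p=3: s = 22+5 = 27
i=3,p=1: s = 27+4 = 31
i=3,p=2: s = 31+5 = 36
i=3,p=3: s = 36+6 = 42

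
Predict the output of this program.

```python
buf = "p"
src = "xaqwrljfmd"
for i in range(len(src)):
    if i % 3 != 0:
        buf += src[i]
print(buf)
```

paqrlfm

i=0: skip
i=1: add 'a' → 'pa'
i=2: add 'q' → 'paq'
i=3: skip
i=4: add 'r' → 'paqr'
i=5: add 'l' → 'paqrl'
i=6: skip
i=7: add 'f' → 'paqrlf'
i=8: add 'm' → 'paqrlfm'
i=9: skip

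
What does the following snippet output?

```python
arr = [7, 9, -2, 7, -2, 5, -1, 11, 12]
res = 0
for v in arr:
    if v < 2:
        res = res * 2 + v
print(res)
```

-13

v=7: not <2
v=9: not <2
v=-2: <2, res = 0*2+(-2) = -2
v=7: not <2
v=-2: <2, res = (-2)*2+(-2) = -6
v=5: not <2
v=-1: <2, res = (-6)*2+(-1) = -13
v=11: not <2
v=12: not <2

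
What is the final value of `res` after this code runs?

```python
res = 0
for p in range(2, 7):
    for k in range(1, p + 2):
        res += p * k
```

375

p=2,k=1: res = 0+2 = 2
p=2,k=2: res = 2+4 = 6
p=2,k=3: res = 6+6 = 12
p=3,k=1: res = 12+3 = 15
p=3,k=2: res = 15+6 = 21
p=3,k=3: res = 21+9 = 30
p=3,k=4: res = 30+12 = 42
p=4,k=1: res = 42+4 = 46
p=4,k=2: res = 46+8 = 54
p=4,k=3: res = 54+12 = 66
p=4,k=4: res = 66+16 = 82
p=4,k=5: res = 82+20 = 102
p=5,k=1: res = 102+5 = 107
p=5,k=2: res = 107+10 = 117
p=5,k=3: res = 117+15 = 132
p=5,k=4: res = 132+20 = 152
p=5,k=5: res = 152+25 = 177
p=5,k=6: res = 177+30 = 207
p=6,k=1: res = 207+6 = 213
p=6,k=2: res = 213+12 = 225
p=6,k=3: res = 225+18 = 243
p=6,k=4: res = 243+24 = 267
p=6,k=5: res = 267+30 = 297
p=6,k=6: res = 297+36 = 333
p=6,k=7: res = 333+42 = 375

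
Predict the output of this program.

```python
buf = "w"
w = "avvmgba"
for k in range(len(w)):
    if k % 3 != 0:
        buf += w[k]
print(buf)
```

k=0: skip
k=1: add 'v' → 'wv'
k=2: add 'v' → 'wvv'
k=3: skip
k=4: add 'g' → 'wvvg'
k=5: add 'b' → 'wvvgb'
k=6: skip

wvvgb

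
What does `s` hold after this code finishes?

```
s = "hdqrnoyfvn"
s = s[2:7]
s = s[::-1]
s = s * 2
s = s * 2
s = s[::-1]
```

'qrnoyqrnoyqrnoyqrnoy'

slice [2:7] → 'qrnoy'
reverse → 'yonrq'
repeat ×2 → 'yonrqyonrq'
repeat ×2 → 'yonrqyonrqyonrqyonrq'
reverse → 'qrnoyqrnoyqrnoyqrnoy'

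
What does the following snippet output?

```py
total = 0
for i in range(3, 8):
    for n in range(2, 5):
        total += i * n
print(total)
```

i=3,n=2: total = 0+6 = 6
i=3,n=3: total = 6+9 = 15
i=3,n=4: total = 15+12 = 27
i=4,n=2: total = 27+8 = 35
i=4,n=3: total = 35+12 = 47
i=4,n=4: total = 47+16 = 63
i=5,n=2: total = 63+10 = 73
i=5,n=3: total = 73+15 = 88
i=5,n=4: total = 88+20 = 108
i=6,n=2: total = 108+12 = 120
i=6,n=3: total = 120+18 = 138
i=6,n=4: total = 138+24 = 162
i=7,n=2: total = 162+14 = 176
i=7,n=3: total = 176+21 = 197
i=7,n=4: total = 197+28 = 225

225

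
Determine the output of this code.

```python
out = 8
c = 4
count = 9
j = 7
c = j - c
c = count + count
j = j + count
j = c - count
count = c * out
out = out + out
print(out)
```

16

c = 7-4 = 3
c = 9+9 = 18
j = 7+9 = 16
j = 18-9 = 9
count = 18*8 = 144
out = 8+8 = 16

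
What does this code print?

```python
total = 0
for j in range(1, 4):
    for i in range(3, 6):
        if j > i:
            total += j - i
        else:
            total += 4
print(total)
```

36

j=1,i=3: not 1>3, total = 0+4 = 4
j=1,i=4: not 1>4, total = 4+4 = 8
j=1,i=5: not 1>5, total = 8+4 = 12
j=2,i=3: not 2>3, total = 12+4 = 16
j=2,i=4: not 2>4, total = 16+4 = 20
j=2,i=5: not 2>5, total = 20+4 = 24
j=3,i=3: not 3>3, total = 24+4 = 28
j=3,i=4: not 3>4, total = 28+4 = 32
j=3,i=5: not 3>5, total = 32+4 = 36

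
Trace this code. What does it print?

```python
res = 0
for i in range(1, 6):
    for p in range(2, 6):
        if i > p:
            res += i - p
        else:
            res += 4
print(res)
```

66

i=1,p=2: not 1>2, res = 0+4 = 4
i=1,p=3: not 1>3, res = 4+4 = 8
i=1,p=4: not 1>4, res = 8+4 = 12
i=1,p=5: not 1>5, res = 12+4 = 16
i=2,p=2: not 2>2, res = 16+4 = 20
i=2,p=3: not 2>3, res = 20+4 = 24
i=2,p=4: not 2>4, res = 24+4 = 28
i=2,p=5: not 2>5, res = 28+4 = 32
i=3,p=2: 3>2, res = 32+1 = 33
i=3,p=3: not 3>3, res = 33+4 = 37
i=3,p=4: not 3>4, res = 37+4 = 41
i=3,p=5: not 3>5, res = 41+4 = 45
i=4,p=2: 4>2, res = 45+2 = 47
i=4,p=3: 4>3, res = 47+1 = 48
i=4,p=4: not 4>4, res = 48+4 = 52
i=4,p=5: not 4>5, res = 52+4 = 56
i=5,p=2: 5>2, res = 56+3 = 59
i=5,p=3: 5>3, res = 59+2 = 61
i=5,p=4: 5>4, res = 61+1 = 62
i=5,p=5: not 5>5, res = 62+4 = 66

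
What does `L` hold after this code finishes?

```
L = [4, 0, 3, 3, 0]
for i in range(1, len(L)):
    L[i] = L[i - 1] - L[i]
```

i=1: L[1] = 4-0 = 4 → [4, 4, 3, 3, 0]
i=2: L[2] = 4-3 = 1 → [4, 4, 1, 3, 0]
i=3: L[3] = 1-3 = -2 → [4, 4, 1, -2, 0]
i=4: L[4] = (-2)-0 = -2 → [4, 4, 1, -2, -2]

[4, 4, 1, -2, -2]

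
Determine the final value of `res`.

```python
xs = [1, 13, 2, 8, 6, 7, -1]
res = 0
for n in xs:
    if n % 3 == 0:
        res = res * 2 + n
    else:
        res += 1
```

16

n=1: not %3==0, res = 0+1 = 1
n=13: not %3==0, res = 1+1 = 2
n=2: not %3==0, res = 2+1 = 3
n=8: not %3==0, res = 3+1 = 4
n=6: %3==0, res = 4*2+6 = 14
n=7: not %3==0, res = 14+1 = 15
n=-1: not %3==0, res = 15+1 = 16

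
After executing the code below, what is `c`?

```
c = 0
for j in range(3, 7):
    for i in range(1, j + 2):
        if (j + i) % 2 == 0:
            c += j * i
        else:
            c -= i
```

j=3,i=1: even sum, c = 0+3 = 3
j=3,i=2: odd sum, c = 3-2 = 1
j=3,i=3: even sum, c = 1+9 = 10
j=3,i=4: odd sum, c = 10-4 = 6
j=4,i=1: odd sum, c = 6-1 = 5
j=4,i=2: even sum, c = 5+8 = 13
j=4,i=3: odd sum, c = 13-3 = 10
j=4,i=4: even sum, c = 10+16 = 26
j=4,i=5: odd sum, c = 26-5 = 21
j=5,i=1: even sum, c = 21+5 = 26
j=5,i=2: odd sum, c = 26-2 = 24
j=5,i=3: even sum, c = 24+15 = 39
j=5,i=4: odd sum, c = 39-4 = 35
j=5,i=5: even sum, c = 35+25 = 60
j=5,i=6: odd sum, c = 60-6 = 54
j=6,i=1: odd sum, c = 54-1 = 53
j=6,i=2: even sum, c = 53+12 = 65
j=6,i=3: odd sum, c = 65-3 = 62
j=6,i=4: even sum, c = 62+24 = 86
j=6,i=5: odd sum, c = 86-5 = 81
j=6,i=6: even sum, c = 81+36 = 117
j=6,i=7: odd sum, c = 117-7 = 110

110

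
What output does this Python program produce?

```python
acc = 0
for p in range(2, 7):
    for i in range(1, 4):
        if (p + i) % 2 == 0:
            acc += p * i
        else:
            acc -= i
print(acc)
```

p=2,i=1: odd sum, acc = 0-1 = -1
p=2,i=2: even sum, acc = (-1)+4 = 3
p=2,i=3: odd sum, acc = 3-3 = 0
p=3,i=1: even sum, acc = 0+3 = 3
p=3,i=2: odd sum, acc = 3-2 = 1
p=3,i=3: even sum, acc = 1+9 = 10
p=4,i=1: odd sum, acc = 10-1 = 9
p=4,i=2: even sum, acc = 9+8 = 17
p=4,i=3: odd sum, acc = 17-3 = 14
p=5,i=1: even sum, acc = 14+5 = 19
p=5,i=2: odd sum, acc = 19-2 = 17
p=5,i=3: even sum, acc = 17+15 = 32
p=6,i=1: odd sum, acc = 32-1 = 31
p=6,i=2: even sum, acc = 31+12 = 43
p=6,i=3: odd sum, acc = 43-3 = 40

40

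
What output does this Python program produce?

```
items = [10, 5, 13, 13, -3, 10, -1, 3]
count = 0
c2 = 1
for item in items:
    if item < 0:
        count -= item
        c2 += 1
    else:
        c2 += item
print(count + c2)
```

item=10: not <0; c2=11
item=5: not <0; c2=16
item=13: not <0; c2=29
item=13: not <0; c2=42
item=-3: <0, count = 0-(-3) = 3; c2=43
item=10: not <0; c2=53
item=-1: <0, count = 3-(-1) = 4; c2=54
item=3: not <0; c2=57
count+c2 = 4+57 = 61

61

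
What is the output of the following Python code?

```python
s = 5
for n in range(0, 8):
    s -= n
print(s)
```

-23

n=0: s = 5-0 = 5
n=1: s = 5-1 = 4
n=2: s = 4-2 = 2
n=3: s = 2-3 = -1
n=4: s = (-1)-4 = -5
n=5: s = (-5)-5 = -10
n=6: s = (-10)-6 = -16
n=7: s = (-16)-7 = -23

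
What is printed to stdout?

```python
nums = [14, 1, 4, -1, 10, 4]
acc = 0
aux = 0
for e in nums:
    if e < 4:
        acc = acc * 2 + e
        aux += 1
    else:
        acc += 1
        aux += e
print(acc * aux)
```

306

e=14: not <4, acc = 0+1 = 1; aux=14
e=1: <4, acc = 1*2+1 = 3; aux=15
e=4: not <4, acc = 3+1 = 4; aux=19
e=-1: <4, acc = 4*2+(-1) = 7; aux=20
e=10: not <4, acc = 7+1 = 8; aux=30
e=4: not <4, acc = 8+1 = 9; aux=34
acc*aux = 9*34 = 306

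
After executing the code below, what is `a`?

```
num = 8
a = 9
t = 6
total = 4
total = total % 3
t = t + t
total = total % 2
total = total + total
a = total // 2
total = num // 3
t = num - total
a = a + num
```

total = 4%3 = 1
t = 6+6 = 12
total = 1%2 = 1
total = 1+1 = 2
a = 2//2 = 1
total = 8//3 = 2
t = 8-2 = 6
a = 1+8 = 9

9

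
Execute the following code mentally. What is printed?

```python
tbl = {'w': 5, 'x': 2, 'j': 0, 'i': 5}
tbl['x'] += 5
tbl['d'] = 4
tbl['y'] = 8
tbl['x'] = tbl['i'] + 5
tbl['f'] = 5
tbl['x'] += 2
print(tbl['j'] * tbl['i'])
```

0

tbl['x'] = 2+5 = 7 → {'w': 5, 'x': 7, 'j': 0, 'i': 5}
tbl['d'] = 4 → {'w': 5, 'x': 7, 'j': 0, 'i': 5, 'd': 4}
tbl['y'] = 8 → {'w': 5, 'x': 7, 'j': 0, 'i': 5, 'd': 4, 'y': 8}
tbl['x'] = tbl['i']+5 = 10 → {'w': 5, 'x': 10, 'j': 0, 'i': 5, 'd': 4, 'y': 8}
tbl['f'] = 5 → {'w': 5, 'x': 10, 'j': 0, 'i': 5, 'd': 4, 'y': 8, 'f': 5}
tbl['x'] = 10+2 = 12 → {'w': 5, 'x': 12, 'j': 0, 'i': 5, 'd': 4, 'y': 8, 'f': 5}
tbl['j']*tbl['i'] = 0*5 = 0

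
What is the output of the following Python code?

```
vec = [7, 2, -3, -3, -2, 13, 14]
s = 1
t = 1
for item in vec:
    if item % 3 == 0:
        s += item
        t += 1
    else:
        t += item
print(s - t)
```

item=7: not %3==0; t=8
item=2: not %3==0; t=10
item=-3: %3==0, s = 1+(-3) = -2; t=11
item=-3: %3==0, s = (-2)+(-3) = -5; t=12
item=-2: not %3==0; t=10
item=13: not %3==0; t=23
item=14: not %3==0; t=37
s-t = (-5)-37 = -42

-42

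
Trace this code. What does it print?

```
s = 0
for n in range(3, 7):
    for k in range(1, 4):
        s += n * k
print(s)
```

108

n=3,k=1: s = 0+3 = 3
n=3,k=2: s = 3+6 = 9
n=3,k=3: s = 9+9 = 18
n=4,k=1: s = 18+4 = 22
n=4,k=2: s = 22+8 = 30
n=4,k=3: s = 30+12 = 42
n=5,k=1: s = 42+5 = 47
n=5,k=2: s = 47+10 = 57
n=5,k=3: s = 57+15 = 72
n=6,k=1: s = 72+6 = 78
n=6,k=2: s = 78+12 = 90
n=6,k=3: s = 90+18 = 108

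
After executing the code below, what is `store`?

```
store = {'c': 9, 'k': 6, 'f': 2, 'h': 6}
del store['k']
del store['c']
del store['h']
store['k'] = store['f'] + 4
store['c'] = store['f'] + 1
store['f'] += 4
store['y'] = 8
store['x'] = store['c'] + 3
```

{'f': 6, 'k': 6, 'c': 3, 'y': 8, 'x': 6}

del 'k' → {'c': 9, 'f': 2, 'h': 6}
del 'c' → {'f': 2, 'h': 6}
del 'h' → {'f': 2}
store['k'] = store['f']+4 = 6 → {'f': 2, 'k': 6}
store['c'] = store['f']+1 = 3 → {'f': 2, 'k': 6, 'c': 3}
store['f'] = 2+4 = 6 → {'f': 6, 'k': 6, 'c': 3}
store['y'] = 8 → {'f': 6, 'k': 6, 'c': 3, 'y': 8}
store['x'] = store['c']+3 = 6 → {'f': 6, 'k': 6, 'c': 3, 'y': 8, 'x': 6}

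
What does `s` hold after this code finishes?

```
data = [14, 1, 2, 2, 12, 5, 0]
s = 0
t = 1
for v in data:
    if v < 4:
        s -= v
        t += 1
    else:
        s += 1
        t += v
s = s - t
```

v=14: not <4, s = 0+1 = 1; t=15
v=1: <4, s = 1-1 = 0; t=16
v=2: <4, s = 0-2 = -2; t=17
v=2: <4, s = (-2)-2 = -4; t=18
v=12: not <4, s = (-4)+1 = -3; t=30
v=5: not <4, s = (-3)+1 = -2; t=35
v=0: <4, s = (-2)-0 = -2; t=36
s-t = (-2)-36 = -38

-38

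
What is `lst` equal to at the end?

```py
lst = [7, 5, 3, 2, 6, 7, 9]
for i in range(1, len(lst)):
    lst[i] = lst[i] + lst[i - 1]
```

i=1: lst[1] = 5+7 = 12 → [7, 12, 3, 2, 6, 7, 9]
i=2: lst[2] = 3+12 = 15 → [7, 12, 15, 2, 6, 7, 9]
i=3: lst[3] = 2+15 = 17 → [7, 12, 15, 17, 6, 7, 9]
i=4: lst[4] = 6+17 = 23 → [7, 12, 15, 17, 23, 7, 9]
i=5: lst[5] = 7+23 = 30 → [7, 12, 15, 17, 23, 30, 9]
i=6: lst[6] = 9+30 = 39 → [7, 12, 15, 17, 23, 30, 39]

[7, 12, 15, 17, 23, 30, 39]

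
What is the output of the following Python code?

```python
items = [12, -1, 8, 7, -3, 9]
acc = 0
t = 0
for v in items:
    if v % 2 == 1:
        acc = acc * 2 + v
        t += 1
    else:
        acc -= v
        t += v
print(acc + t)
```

-209

v=12: not odd, acc = 0-12 = -12; t=12
v=-1: odd, acc = (-12)*2+(-1) = -25; t=13
v=8: not odd, acc = (-25)-8 = -33; t=21
v=7: odd, acc = (-33)*2+7 = -59; t=22
v=-3: odd, acc = (-59)*2+(-3) = -121; t=23
v=9: odd, acc = (-121)*2+9 = -233; t=24
acc+t = (-233)+24 = -209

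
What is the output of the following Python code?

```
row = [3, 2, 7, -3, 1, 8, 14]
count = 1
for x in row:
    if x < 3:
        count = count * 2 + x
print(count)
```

x=3: not <3
x=2: <3, count = 1*2+2 = 4
x=7: not <3
x=-3: <3, count = 4*2+(-3) = 5
x=1: <3, count = 5*2+1 = 11
x=8: not <3
x=14: not <3

11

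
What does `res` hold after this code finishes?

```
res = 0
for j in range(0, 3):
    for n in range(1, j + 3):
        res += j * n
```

j=0,n=1: res = 0+0 = 0
j=0,n=2: res = 0+0 = 0
j=1,n=1: res = 0+1 = 1
j=1,n=2: res = 1+2 = 3
j=1,n=3: res = 3+3 = 6
j=2,n=1: res = 6+2 = 8
j=2,n=2: res = 8+4 = 12
j=2,n=3: res = 12+6 = 18
j=2,n=4: res = 18+8 = 26

26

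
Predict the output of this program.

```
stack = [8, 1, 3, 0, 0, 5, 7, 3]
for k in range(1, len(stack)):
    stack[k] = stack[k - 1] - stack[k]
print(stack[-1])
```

k=1: stack[1] = 8-1 = 7 → [8, 7, 3, 0, 0, 5, 7, 3]
k=2: stack[2] = 7-3 = 4 → [8, 7, 4, 0, 0, 5, 7, 3]
k=3: stack[3] = 4-0 = 4 → [8, 7, 4, 4, 0, 5, 7, 3]
k=4: stack[4] = 4-0 = 4 → [8, 7, 4, 4, 4, 5, 7, 3]
k=5: stack[5] = 4-5 = -1 → [8, 7, 4, 4, 4, -1, 7, 3]
k=6: stack[6] = (-1)-7 = -8 → [8, 7, 4, 4, 4, -1, -8, 3]
k=7: stack[7] = (-8)-3 = -11 → [8, 7, 4, 4, 4, -1, -8, -11]

-11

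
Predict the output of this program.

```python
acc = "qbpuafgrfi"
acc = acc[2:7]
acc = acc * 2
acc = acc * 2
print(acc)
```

puafgpuafgpuafgpuafg

slice [2:7] → 'puafg'
repeat ×2 → 'puafgpuafg'
repeat ×2 → 'puafgpuafgpuafgpuafg'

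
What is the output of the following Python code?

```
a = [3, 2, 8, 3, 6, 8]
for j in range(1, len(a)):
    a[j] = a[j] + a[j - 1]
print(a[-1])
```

j=1: a[1] = 2+3 = 5 → [3, 5, 8, 3, 6, 8]
j=2: a[2] = 8+5 = 13 → [3, 5, 13, 3, 6, 8]
j=3: a[3] = 3+13 = 16 → [3, 5, 13, 16, 6, 8]
j=4: a[4] = 6+16 = 22 → [3, 5, 13, 16, 22, 8]
j=5: a[5] = 8+22 = 30 → [3, 5, 13, 16, 22, 30]

30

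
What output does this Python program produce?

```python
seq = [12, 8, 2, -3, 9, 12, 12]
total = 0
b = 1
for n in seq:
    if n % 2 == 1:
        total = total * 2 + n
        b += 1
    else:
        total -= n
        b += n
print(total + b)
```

n=12: not odd, total = 0-12 = -12; b=13
n=8: not odd, total = (-12)-8 = -20; b=21
n=2: not odd, total = (-20)-2 = -22; b=23
n=-3: odd, total = (-22)*2+(-3) = -47; b=24
n=9: odd, total = (-47)*2+9 = -85; b=25
n=12: not odd, total = (-85)-12 = -97; b=37
n=12: not odd, total = (-97)-12 = -109; b=49
total+b = (-109)+49 = -60

-60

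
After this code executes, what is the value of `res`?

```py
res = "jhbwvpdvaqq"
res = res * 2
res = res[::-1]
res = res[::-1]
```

repeat ×2 → 'jhbwvpdvaqqjhbwvpdvaqq'
reverse → 'qqavdpvwbhjqqavdpvwbhj'
reverse → 'jhbwvpdvaqqjhbwvpdvaqq'

'jhbwvpdvaqqjhbwvpdvaqq'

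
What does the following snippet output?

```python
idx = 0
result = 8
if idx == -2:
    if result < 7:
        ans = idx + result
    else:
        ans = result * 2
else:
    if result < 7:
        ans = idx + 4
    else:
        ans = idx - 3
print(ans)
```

idx=0, result=8
idx == -2 is False; result < 7 is False
→ ans = idx - 3 = -3

-3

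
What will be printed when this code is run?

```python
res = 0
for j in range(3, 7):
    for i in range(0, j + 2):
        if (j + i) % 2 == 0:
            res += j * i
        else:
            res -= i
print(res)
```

110

j=3,i=0: odd sum, res = 0-0 = 0
j=3,i=1: even sum, res = 0+3 = 3
j=3,i=2: odd sum, res = 3-2 = 1
j=3,i=3: even sum, res = 1+9 = 10
j=3,i=4: odd sum, res = 10-4 = 6
j=4,i=0: even sum, res = 6+0 = 6
j=4,i=1: odd sum, res = 6-1 = 5
j=4,i=2: even sum, res = 5+8 = 13
j=4,i=3: odd sum, res = 13-3 = 10
j=4,i=4: even sum, res = 10+16 = 26
j=4,i=5: odd sum, res = 26-5 = 21
j=5,i=0: odd sum, res = 21-0 = 21
j=5,i=1: even sum, res = 21+5 = 26
j=5,i=2: odd sum, res = 26-2 = 24
j=5,i=3: even sum, res = 24+15 = 39
j=5,i=4: odd sum, res = 39-4 = 35
j=5,i=5: even sum, res = 35+25 = 60
j=5,i=6: odd sum, res = 60-6 = 54
j=6,i=0: even sum, res = 54+0 = 54
j=6,i=1: odd sum, res = 54-1 = 53
j=6,i=2: even sum, res = 53+12 = 65
j=6,i=3: odd sum, res = 65-3 = 62
j=6,i=4: even sum, res = 62+24 = 86
j=6,i=5: odd sum, res = 86-5 = 81
j=6,i=6: even sum, res = 81+36 = 117
j=6,i=7: odd sum, res = 117-7 = 110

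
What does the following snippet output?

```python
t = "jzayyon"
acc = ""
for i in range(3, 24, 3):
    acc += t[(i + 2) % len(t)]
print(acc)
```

ozyjyna

i=3: add t[5]='o' → 'o'
i=6: add t[1]='z' → 'oz'
i=9: add t[4]='y' → 'ozy'
i=12: add t[0]='j' → 'ozyj'
i=15: add t[3]='y' → 'ozyjy'
i=18: add t[6]='n' → 'ozyjyn'
i=21: add t[2]='a' → 'ozyjyna'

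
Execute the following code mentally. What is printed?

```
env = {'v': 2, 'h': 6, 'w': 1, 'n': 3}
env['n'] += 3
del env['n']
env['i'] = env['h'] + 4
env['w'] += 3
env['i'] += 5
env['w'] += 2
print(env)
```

env['n'] = 3+3 = 6 → {'v': 2, 'h': 6, 'w': 1, 'n': 6}
del 'n' → {'v': 2, 'h': 6, 'w': 1}
env['i'] = env['h']+4 = 10 → {'v': 2, 'h': 6, 'w': 1, 'i': 10}
env['w'] = 1+3 = 4 → {'v': 2, 'h': 6, 'w': 4, 'i': 10}
env['i'] = 10+5 = 15 → {'v': 2, 'h': 6, 'w': 4, 'i': 15}
env['w'] = 4+2 = 6 → {'v': 2, 'h': 6, 'w': 6, 'i': 15}

{'v': 2, 'h': 6, 'w': 6, 'i': 15}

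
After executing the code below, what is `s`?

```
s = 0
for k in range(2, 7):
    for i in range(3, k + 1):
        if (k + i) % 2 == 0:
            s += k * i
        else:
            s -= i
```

k=3,i=3: even sum, s = 0+9 = 9
k=4,i=3: odd sum, s = 9-3 = 6
k=4,i=4: even sum, s = 6+16 = 22
k=5,i=3: even sum, s = 22+15 = 37
k=5,i=4: odd sum, s = 37-4 = 33
k=5,i=5: even sum, s = 33+25 = 58
k=6,i=3: odd sum, s = 58-3 = 55
k=6,i=4: even sum, s = 55+24 = 79
k=6,i=5: odd sum, s = 79-5 = 74
k=6,i=6: even sum, s = 74+36 = 110

110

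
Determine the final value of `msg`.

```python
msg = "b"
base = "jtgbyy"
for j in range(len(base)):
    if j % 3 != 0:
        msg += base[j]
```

j=0: skip
j=1: add 't' → 'bt'
j=2: add 'g' → 'btg'
j=3: skip
j=4: add 'y' → 'btgy'
j=5: add 'y' → 'btgyy'

'btgyy'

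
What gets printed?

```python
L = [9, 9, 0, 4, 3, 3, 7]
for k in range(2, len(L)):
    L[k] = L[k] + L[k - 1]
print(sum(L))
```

101

k=2: L[2] = 0+9 = 9 → [9, 9, 9, 4, 3, 3, 7]
k=3: L[3] = 4+9 = 13 → [9, 9, 9, 13, 3, 3, 7]
k=4: L[4] = 3+13 = 16 → [9, 9, 9, 13, 16, 3, 7]
k=5: L[5] = 3+16 = 19 → [9, 9, 9, 13, 16, 19, 7]
k=6: L[6] = 7+19 = 26 → [9, 9, 9, 13, 16, 19, 26]
sum = 101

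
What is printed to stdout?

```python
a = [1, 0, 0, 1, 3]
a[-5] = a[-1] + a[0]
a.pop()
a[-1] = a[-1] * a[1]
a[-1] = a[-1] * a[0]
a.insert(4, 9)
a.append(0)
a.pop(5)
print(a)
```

a[-5] = a[-1]+a[0] = 3+1 = 4 → [4, 0, 0, 1, 3]
pop() removes 3 → [4, 0, 0, 1]
a[-1] = a[-1]*a[1] = 1*0 = 0 → [4, 0, 0, 0]
a[-1] = a[-1]*a[0] = 0*4 = 0 → [4, 0, 0, 0]
insert 9 at 4 → [4, 0, 0, 0, 9]
append 0 → [4, 0, 0, 0, 9, 0]
pop(5) removes 0 → [4, 0, 0, 0, 9]

[4, 0, 0, 0, 9]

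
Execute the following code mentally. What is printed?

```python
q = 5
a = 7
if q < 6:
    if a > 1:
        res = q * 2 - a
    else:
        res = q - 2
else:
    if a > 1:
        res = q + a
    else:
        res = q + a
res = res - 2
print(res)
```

1

q=5, a=7
q < 6 is True; a > 1 is True
→ res = q * 2 - a = 3
res = 3-2 = 1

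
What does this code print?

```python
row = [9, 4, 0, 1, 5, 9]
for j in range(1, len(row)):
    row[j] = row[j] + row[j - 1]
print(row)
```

[9, 13, 13, 14, 19, 28]

j=1: row[1] = 4+9 = 13 → [9, 13, 0, 1, 5, 9]
j=2: row[2] = 0+13 = 13 → [9, 13, 13, 1, 5, 9]
j=3: row[3] = 1+13 = 14 → [9, 13, 13, 14, 5, 9]
j=4: row[4] = 5+14 = 19 → [9, 13, 13, 14, 19, 9]
j=5: row[5] = 9+19 = 28 → [9, 13, 13, 14, 19, 28]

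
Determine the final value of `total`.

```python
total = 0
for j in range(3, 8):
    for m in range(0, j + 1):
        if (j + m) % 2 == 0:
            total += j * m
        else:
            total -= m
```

j=3,m=0: odd sum, total = 0-0 = 0
j=3,m=1: even sum, total = 0+3 = 3
j=3,m=2: odd sum, total = 3-2 = 1
j=3,m=3: even sum, total = 1+9 = 10
j=4,m=0: even sum, total = 10+0 = 10
j=4,m=1: odd sum, total = 10-1 = 9
j=4,m=2: even sum, total = 9+8 = 17
j=4,m=3: odd sum, total = 17-3 = 14
j=4,m=4: even sum, total = 14+16 = 30
j=5,m=0: odd sum, total = 30-0 = 30
j=5,m=1: even sum, total = 30+5 = 35
j=5,m=2: odd sum, total = 35-2 = 33
j=5,m=3: even sum, total = 33+15 = 48
j=5,m=4: odd sum, total = 48-4 = 44
j=5,m=5: even sum, total = 44+25 = 69
j=6,m=0: even sum, total = 69+0 = 69
j=6,m=1: odd sum, total = 69-1 = 68
j=6,m=2: even sum, total = 68+12 = 80
j=6,m=3: odd sum, total = 80-3 = 77
j=6,m=4: even sum, total = 77+24 = 101
j=6,m=5: odd sum, total = 101-5 = 96
j=6,m=6: even sum, total = 96+36 = 132
j=7,m=0: odd sum, total = 132-0 = 132
j=7,m=1: even sum, total = 132+7 = 139
j=7,m=2: odd sum, total = 139-2 = 137
j=7,m=3: even sum, total = 137+21 = 158
j=7,m=4: odd sum, total = 158-4 = 154
j=7,m=5: even sum, total = 154+35 = 189
j=7,m=6: odd sum, total = 189-6 = 183
j=7,m=7: even sum, total = 183+49 = 232

232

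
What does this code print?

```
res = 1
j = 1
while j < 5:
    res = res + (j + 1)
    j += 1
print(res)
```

j=1: res = 1+2 = 3
j=2: res = 3+3 = 6
j=3: res = 6+4 = 10
j=4: res = 10+5 = 15

15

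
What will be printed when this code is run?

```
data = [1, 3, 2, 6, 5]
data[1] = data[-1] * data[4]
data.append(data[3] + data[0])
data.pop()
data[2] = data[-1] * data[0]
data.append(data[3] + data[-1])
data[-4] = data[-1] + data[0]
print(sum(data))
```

60

data[1] = data[-1]*data[4] = 5*5 = 25 → [1, 25, 2, 6, 5]
append data[3]+data[0] = 6+1 = 7 → [1, 25, 2, 6, 5, 7]
pop() removes 7 → [1, 25, 2, 6, 5]
data[2] = data[-1]*data[0] = 5*1 = 5 → [1, 25, 5, 6, 5]
append data[3]+data[-1] = 6+5 = 11 → [1, 25, 5, 6, 5, 11]
data[-4] = data[-1]+data[0] = 11+1 = 12 → [1, 25, 12, 6, 5, 11]
sum = 60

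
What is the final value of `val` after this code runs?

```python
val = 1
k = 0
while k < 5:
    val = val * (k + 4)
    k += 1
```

k=0: val = 1*4 = 4
k=1: val = 4*5 = 20
k=2: val = 20*6 = 120
k=3: val = 120*7 = 840
k=4: val = 840*8 = 6720

6720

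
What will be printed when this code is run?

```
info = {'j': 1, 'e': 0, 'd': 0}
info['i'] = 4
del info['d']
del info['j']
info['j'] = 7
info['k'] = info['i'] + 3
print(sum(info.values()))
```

info['i'] = 4 → {'j': 1, 'e': 0, 'd': 0, 'i': 4}
del 'd' → {'j': 1, 'e': 0, 'i': 4}
del 'j' → {'e': 0, 'i': 4}
info['j'] = 7 → {'e': 0, 'i': 4, 'j': 7}
info['k'] = info['i']+3 = 7 → {'e': 0, 'i': 4, 'j': 7, 'k': 7}
sum of values = 18

18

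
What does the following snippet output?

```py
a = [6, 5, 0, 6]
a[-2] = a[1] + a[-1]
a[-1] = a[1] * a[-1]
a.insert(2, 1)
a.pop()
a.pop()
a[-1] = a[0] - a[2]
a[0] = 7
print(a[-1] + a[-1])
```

10

a[-2] = a[1]+a[-1] = 5+6 = 11 → [6, 5, 11, 6]
a[-1] = a[1]*a[-1] = 5*6 = 30 → [6, 5, 11, 30]
insert 1 at 2 → [6, 5, 1, 11, 30]
pop() removes 30 → [6, 5, 1, 11]
pop() removes 11 → [6, 5, 1]
a[-1] = a[0]-a[2] = 6-1 = 5 → [6, 5, 5]
a[0] = 7 → [7, 5, 5]
a[-1]+a[-1] = 5+5 = 10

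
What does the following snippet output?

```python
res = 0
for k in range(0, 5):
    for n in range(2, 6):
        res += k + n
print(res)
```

110

k=0,n=2: res = 0+2 = 2
k=0,n=3: res = 2+3 = 5
k=0,n=4: res = 5+4 = 9
k=0,n=5: res = 9+5 = 14
k=1,n=2: res = 14+3 = 17
k=1,n=3: res = 17+4 = 21
k=1,n=4: res = 21+5 = 26
k=1,n=5: res = 26+6 = 32
k=2,n=2: res = 32+4 = 36
k=2,n=3: res = 36+5 = 41
k=2,n=4: res = 41+6 = 47
k=2,n=5: res = 47+7 = 54
k=3,n=2: res = 54+5 = 59
k=3,n=3: res = 59+6 = 65
k=3,n=4: res = 65+7 = 72
k=3,n=5: res = 72+8 = 80
k=4,n=2: res = 80+6 = 86
k=4,n=3: res = 86+7 = 93
k=4,n=4: res = 93+8 = 101
k=4,n=5: res = 101+9 = 110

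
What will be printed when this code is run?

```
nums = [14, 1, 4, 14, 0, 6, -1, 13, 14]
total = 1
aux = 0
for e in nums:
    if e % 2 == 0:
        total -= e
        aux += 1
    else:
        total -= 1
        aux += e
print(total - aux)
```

-73

e=14: even, total = 1-14 = -13; aux=1
e=1: not even, total = (-13)-1 = -14; aux=2
e=4: even, total = (-14)-4 = -18; aux=3
e=14: even, total = (-18)-14 = -32; aux=4
e=0: even, total = (-32)-0 = -32; aux=5
e=6: even, total = (-32)-6 = -38; aux=6
e=-1: not even, total = (-38)-1 = -39; aux=5
e=13: not even, total = (-39)-1 = -40; aux=18
e=14: even, total = (-40)-14 = -54; aux=19
total-aux = (-54)-19 = -73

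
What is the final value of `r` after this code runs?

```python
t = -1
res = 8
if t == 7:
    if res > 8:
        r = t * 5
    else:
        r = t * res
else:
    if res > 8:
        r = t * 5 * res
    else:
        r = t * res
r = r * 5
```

t=-1, res=8
t == 7 is False; res > 8 is False
→ r = t * res = -8
r = (-8)*5 = -40

-40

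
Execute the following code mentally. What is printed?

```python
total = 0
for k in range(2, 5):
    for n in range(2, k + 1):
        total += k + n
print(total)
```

36

k=2,n=2: total = 0+4 = 4
k=3,n=2: total = 4+5 = 9
k=3,n=3: total = 9+6 = 15
k=4,n=2: total = 15+6 = 21
k=4,n=3: total = 21+7 = 28
k=4,n=4: total = 28+8 = 36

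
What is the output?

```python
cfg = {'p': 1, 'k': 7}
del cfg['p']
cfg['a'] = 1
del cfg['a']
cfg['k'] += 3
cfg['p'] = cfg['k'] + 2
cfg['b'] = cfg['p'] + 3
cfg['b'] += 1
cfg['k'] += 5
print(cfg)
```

del 'p' → {'k': 7}
cfg['a'] = 1 → {'k': 7, 'a': 1}
del 'a' → {'k': 7}
cfg['k'] = 7+3 = 10 → {'k': 10}
cfg['p'] = cfg['k']+2 = 12 → {'k': 10, 'p': 12}
cfg['b'] = cfg['p']+3 = 15 → {'k': 10, 'p': 12, 'b': 15}
cfg['b'] = 15+1 = 16 → {'k': 10, 'p': 12, 'b': 16}
cfg['k'] = 10+5 = 15 → {'k': 15, 'p': 12, 'b': 16}

{'k': 15, 'p': 12, 'b': 16}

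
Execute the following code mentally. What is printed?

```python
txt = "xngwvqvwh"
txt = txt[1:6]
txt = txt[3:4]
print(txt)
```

slice [1:6] → 'ngwvq'
slice [3:4] → 'v'

v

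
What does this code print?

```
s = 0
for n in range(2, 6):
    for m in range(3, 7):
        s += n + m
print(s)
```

n=2,m=3: s = 0+5 = 5
n=2,m=4: s = 5+6 = 11
n=2,m=5: s = 11+7 = 18
n=2,m=6: s = 18+8 = 26
n=3,m=3: s = 26+6 = 32
n=3,m=4: s = 32+7 = 39
n=3,m=5: s = 39+8 = 47
n=3,m=6: s = 47+9 = 56
n=4,m=3: s = 56+7 = 63
n=4,m=4: s = 63+8 = 71
n=4,m=5: s = 71+9 = 80
n=4,m=6: s = 80+10 = 90
n=5,m=3: s = 90+8 = 98
n=5,m=4: s = 98+9 = 107
n=5,m=5: s = 107+10 = 117
n=5,m=6: s = 117+11 = 128

128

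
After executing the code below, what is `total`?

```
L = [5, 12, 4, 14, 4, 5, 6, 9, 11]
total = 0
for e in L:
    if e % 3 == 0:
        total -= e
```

e=5: not %3==0
e=12: %3==0, total = 0-12 = -12
e=4: not %3==0
e=14: not %3==0
e=4: not %3==0
e=5: not %3==0
e=6: %3==0, total = (-12)-6 = -18
e=9: %3==0, total = (-18)-9 = -27
e=11: not %3==0

-27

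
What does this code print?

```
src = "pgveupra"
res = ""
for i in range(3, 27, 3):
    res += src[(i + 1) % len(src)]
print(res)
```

i=3: add src[4]='u' → 'u'
i=6: add src[7]='a' → 'ua'
i=9: add src[2]='v' → 'uav'
i=12: add src[5]='p' → 'uavp'
i=15: add src[0]='p' → 'uavpp'
i=18: add src[3]='e' → 'uavppe'
i=21: add src[6]='r' → 'uavpper'
i=24: add src[1]='g' → 'uavpperg'

uavpperg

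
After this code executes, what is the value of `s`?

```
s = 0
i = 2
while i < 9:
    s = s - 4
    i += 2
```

i=2: s = 0-4 = -4
i=4: s = (-4)-4 = -8
i=6: s = (-8)-4 = -12
i=8: s = (-12)-4 = -16

-16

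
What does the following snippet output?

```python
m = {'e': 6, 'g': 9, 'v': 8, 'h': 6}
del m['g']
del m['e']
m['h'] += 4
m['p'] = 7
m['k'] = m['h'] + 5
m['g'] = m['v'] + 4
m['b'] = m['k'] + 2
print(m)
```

del 'g' → {'e': 6, 'v': 8, 'h': 6}
del 'e' → {'v': 8, 'h': 6}
m['h'] = 6+4 = 10 → {'v': 8, 'h': 10}
m['p'] = 7 → {'v': 8, 'h': 10, 'p': 7}
m['k'] = m['h']+5 = 15 → {'v': 8, 'h': 10, 'p': 7, 'k': 15}
m['g'] = m['v']+4 = 12 → {'v': 8, 'h': 10, 'p': 7, 'k': 15, 'g': 12}
m['b'] = m['k']+2 = 17 → {'v': 8, 'h': 10, 'p': 7, 'k': 15, 'g': 12, 'b': 17}

{'v': 8, 'h': 10, 'p': 7, 'k': 15, 'g': 12, 'b': 17}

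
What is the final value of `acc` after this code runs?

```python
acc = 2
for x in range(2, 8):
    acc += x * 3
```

x=2: acc = 2+2*3 = 8
x=3: acc = 8+3*3 = 17
x=4: acc = 17+4*3 = 29
x=5: acc = 29+5*3 = 44
x=6: acc = 44+6*3 = 62
x=7: acc = 62+7*3 = 83

83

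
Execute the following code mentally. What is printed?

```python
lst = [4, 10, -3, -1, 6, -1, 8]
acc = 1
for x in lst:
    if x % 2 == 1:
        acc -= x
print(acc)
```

6

x=4: not odd
x=10: not odd
x=-3: odd, acc = 1-(-3) = 4
x=-1: odd, acc = 4-(-1) = 5
x=6: not odd
x=-1: odd, acc = 5-(-1) = 6
x=8: not odd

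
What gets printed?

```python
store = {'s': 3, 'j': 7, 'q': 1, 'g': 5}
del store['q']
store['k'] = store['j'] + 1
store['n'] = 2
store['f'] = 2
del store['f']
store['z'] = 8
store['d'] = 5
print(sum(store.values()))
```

38

del 'q' → {'s': 3, 'j': 7, 'g': 5}
store['k'] = store['j']+1 = 8 → {'s': 3, 'j': 7, 'g': 5, 'k': 8}
store['n'] = 2 → {'s': 3, 'j': 7, 'g': 5, 'k': 8, 'n': 2}
store['f'] = 2 → {'s': 3, 'j': 7, 'g': 5, 'k': 8, 'n': 2, 'f': 2}
del 'f' → {'s': 3, 'j': 7, 'g': 5, 'k': 8, 'n': 2}
store['z'] = 8 → {'s': 3, 'j': 7, 'g': 5, 'k': 8, 'n': 2, 'z': 8}
store['d'] = 5 → {'s': 3, 'j': 7, 'g': 5, 'k': 8, 'n': 2, 'z': 8, 'd': 5}
sum of values = 38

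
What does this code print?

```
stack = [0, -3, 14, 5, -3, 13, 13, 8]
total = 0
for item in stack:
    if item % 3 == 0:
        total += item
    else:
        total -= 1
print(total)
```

item=0: %3==0, total = 0+0 = 0
item=-3: %3==0, total = 0+(-3) = -3
item=14: not %3==0, total = (-3)-1 = -4
item=5: not %3==0, total = (-4)-1 = -5
item=-3: %3==0, total = (-5)+(-3) = -8
item=13: not %3==0, total = (-8)-1 = -9
item=13: not %3==0, total = (-9)-1 = -10
item=8: not %3==0, total = (-10)-1 = -11

-11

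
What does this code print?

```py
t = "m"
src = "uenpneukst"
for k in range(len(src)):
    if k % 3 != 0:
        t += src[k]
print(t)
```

k=0: skip
k=1: add 'e' → 'me'
k=2: add 'n' → 'men'
k=3: skip
k=4: add 'n' → 'menn'
k=5: add 'e' → 'menne'
k=6: skip
k=7: add 'k' → 'mennek'
k=8: add 's' → 'menneks'
k=9: skip

menneks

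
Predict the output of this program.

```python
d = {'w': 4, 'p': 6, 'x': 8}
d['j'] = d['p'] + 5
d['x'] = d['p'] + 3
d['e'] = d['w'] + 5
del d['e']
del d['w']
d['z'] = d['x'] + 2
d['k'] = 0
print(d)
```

d['j'] = d['p']+5 = 11 → {'w': 4, 'p': 6, 'x': 8, 'j': 11}
d['x'] = d['p']+3 = 9 → {'w': 4, 'p': 6, 'x': 9, 'j': 11}
d['e'] = d['w']+5 = 9 → {'w': 4, 'p': 6, 'x': 9, 'j': 11, 'e': 9}
del 'e' → {'w': 4, 'p': 6, 'x': 9, 'j': 11}
del 'w' → {'p': 6, 'x': 9, 'j': 11}
d['z'] = d['x']+2 = 11 → {'p': 6, 'x': 9, 'j': 11, 'z': 11}
d['k'] = 0 → {'p': 6, 'x': 9, 'j': 11, 'z': 11, 'k': 0}

{'p': 6, 'x': 9, 'j': 11, 'z': 11, 'k': 0}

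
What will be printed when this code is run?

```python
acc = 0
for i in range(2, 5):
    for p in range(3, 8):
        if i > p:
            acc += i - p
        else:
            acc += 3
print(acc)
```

i=2,p=3: not 2>3, acc = 0+3 = 3
i=2,p=4: not 2>4, acc = 3+3 = 6
i=2,p=5: not 2>5, acc = 6+3 = 9
i=2,p=6: not 2>6, acc = 9+3 = 12
i=2,p=7: not 2>7, acc = 12+3 = 15
i=3,p=3: not 3>3, acc = 15+3 = 18
i=3,p=4: not 3>4, acc = 18+3 = 21
i=3,p=5: not 3>5, acc = 21+3 = 24
i=3,p=6: not 3>6, acc = 24+3 = 27
i=3,p=7: not 3>7, acc = 27+3 = 30
i=4,p=3: 4>3, acc = 30+1 = 31
i=4,p=4: not 4>4, acc = 31+3 = 34
i=4,p=5: not 4>5, acc = 34+3 = 37
i=4,p=6: not 4>6, acc = 37+3 = 40
i=4,p=7: not 4>7, acc = 40+3 = 43

43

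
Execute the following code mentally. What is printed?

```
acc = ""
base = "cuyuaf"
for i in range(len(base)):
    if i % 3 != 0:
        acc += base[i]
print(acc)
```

uyaf

i=0: skip
i=1: add 'u' → 'u'
i=2: add 'y' → 'uy'
i=3: skip
i=4: add 'a' → 'uya'
i=5: add 'f' → 'uyaf'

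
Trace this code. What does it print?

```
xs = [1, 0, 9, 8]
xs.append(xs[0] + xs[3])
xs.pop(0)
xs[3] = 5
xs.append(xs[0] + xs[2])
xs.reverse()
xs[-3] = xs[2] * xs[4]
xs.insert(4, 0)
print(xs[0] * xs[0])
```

64

append xs[0]+xs[3] = 1+8 = 9 → [1, 0, 9, 8, 9]
pop(0) removes 1 → [0, 9, 8, 9]
xs[3] = 5 → [0, 9, 8, 5]
append xs[0]+xs[2] = 0+8 = 8 → [0, 9, 8, 5, 8]
reverse → [8, 5, 8, 9, 0]
xs[-3] = xs[2]*xs[4] = 8*0 = 0 → [8, 5, 0, 9, 0]
insert 0 at 4 → [8, 5, 0, 9, 0, 0]
xs[0]*xs[0] = 8*8 = 64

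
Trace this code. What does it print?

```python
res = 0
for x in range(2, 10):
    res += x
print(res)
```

44

x=2: res = 0+2 = 2
x=3: res = 2+3 = 5
x=4: res = 5+4 = 9
x=5: res = 9+5 = 14
x=6: res = 14+6 = 20
x=7: res = 20+7 = 27
x=8: res = 27+8 = 35
x=9: res = 35+9 = 44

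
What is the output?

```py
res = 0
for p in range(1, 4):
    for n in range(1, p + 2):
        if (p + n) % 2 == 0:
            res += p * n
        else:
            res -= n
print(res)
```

5

p=1,n=1: even sum, res = 0+1 = 1
p=1,n=2: odd sum, res = 1-2 = -1
p=2,n=1: odd sum, res = (-1)-1 = -2
p=2,n=2: even sum, res = (-2)+4 = 2
p=2,n=3: odd sum, res = 2-3 = -1
p=3,n=1: even sum, res = (-1)+3 = 2
p=3,n=2: odd sum, res = 2-2 = 0
p=3,n=3: even sum, res = 0+9 = 9
p=3,n=4: odd sum, res = 9-4 = 5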